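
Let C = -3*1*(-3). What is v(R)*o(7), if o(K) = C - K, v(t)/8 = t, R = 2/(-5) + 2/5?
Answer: 0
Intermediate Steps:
R = 0 (R = 2*(-1/5) + 2*(1/5) = -2/5 + 2/5 = 0)
v(t) = 8*t
C = 9 (C = -3*(-3) = 9)
o(K) = 9 - K
v(R)*o(7) = (8*0)*(9 - 1*7) = 0*(9 - 7) = 0*2 = 0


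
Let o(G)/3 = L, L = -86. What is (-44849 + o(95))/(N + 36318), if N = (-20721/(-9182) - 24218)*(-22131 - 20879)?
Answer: -207086237/4781781013213 ≈ -4.3307e-5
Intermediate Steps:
o(G) = -258 (o(G) = 3*(-86) = -258)
N = 4781614277275/4591 (N = (-20721*(-1/9182) - 24218)*(-43010) = (20721/9182 - 24218)*(-43010) = -222348955/9182*(-43010) = 4781614277275/4591 ≈ 1.0415e+9)
(-44849 + o(95))/(N + 36318) = (-44849 - 258)/(4781614277275/4591 + 36318) = -45107/4781781013213/4591 = -45107*4591/4781781013213 = -207086237/4781781013213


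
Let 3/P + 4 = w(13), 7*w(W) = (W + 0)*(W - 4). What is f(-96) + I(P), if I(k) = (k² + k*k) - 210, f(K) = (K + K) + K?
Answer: -3943776/7921 ≈ -497.89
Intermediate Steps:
f(K) = 3*K (f(K) = 2*K + K = 3*K)
w(W) = W*(-4 + W)/7 (w(W) = ((W + 0)*(W - 4))/7 = (W*(-4 + W))/7 = W*(-4 + W)/7)
P = 21/89 (P = 3/(-4 + (⅐)*13*(-4 + 13)) = 3/(-4 + (⅐)*13*9) = 3/(-4 + 117/7) = 3/(89/7) = 3*(7/89) = 21/89 ≈ 0.23595)
I(k) = -210 + 2*k² (I(k) = (k² + k²) - 210 = 2*k² - 210 = -210 + 2*k²)
f(-96) + I(P) = 3*(-96) + (-210 + 2*(21/89)²) = -288 + (-210 + 2*(441/7921)) = -288 + (-210 + 882/7921) = -288 - 1662528/7921 = -3943776/7921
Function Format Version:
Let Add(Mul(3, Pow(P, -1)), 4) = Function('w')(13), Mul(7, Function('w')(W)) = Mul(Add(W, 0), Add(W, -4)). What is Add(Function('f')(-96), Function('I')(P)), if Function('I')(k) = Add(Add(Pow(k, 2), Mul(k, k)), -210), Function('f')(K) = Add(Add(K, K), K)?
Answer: Rational(-3943776, 7921) ≈ -497.89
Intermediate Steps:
Function('f')(K) = Mul(3, K) (Function('f')(K) = Add(Mul(2, K), K) = Mul(3, K))
Function('w')(W) = Mul(Rational(1, 7), W, Add(-4, W)) (Function('w')(W) = Mul(Rational(1, 7), Mul(Add(W, 0), Add(W, -4))) = Mul(Rational(1, 7), Mul(W, Add(-4, W))) = Mul(Rational(1, 7), W, Add(-4, W)))
P = Rational(21, 89) (P = Mul(3, Pow(Add(-4, Mul(Rational(1, 7), 13, Add(-4, 13))), -1)) = Mul(3, Pow(Add(-4, Mul(Rational(1, 7), 13, 9)), -1)) = Mul(3, Pow(Add(-4, Rational(117, 7)), -1)) = Mul(3, Pow(Rational(89, 7), -1)) = Mul(3, Rational(7, 89)) = Rational(21, 89) ≈ 0.23595)
Function('I')(k) = Add(-210, Mul(2, Pow(k, 2))) (Function('I')(k) = Add(Add(Pow(k, 2), Pow(k, 2)), -210) = Add(Mul(2, Pow(k, 2)), -210) = Add(-210, Mul(2, Pow(k, 2))))
Add(Function('f')(-96), Function('I')(P)) = Add(Mul(3, -96), Add(-210, Mul(2, Pow(Rational(21, 89), 2)))) = Add(-288, Add(-210, Mul(2, Rational(441, 7921)))) = Add(-288, Add(-210, Rational(882, 7921))) = Add(-288, Rational(-1662528, 7921)) = Rational(-3943776, 7921)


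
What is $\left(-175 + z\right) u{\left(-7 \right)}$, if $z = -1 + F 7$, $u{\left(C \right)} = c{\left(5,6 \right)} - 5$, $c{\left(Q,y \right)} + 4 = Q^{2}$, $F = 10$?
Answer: $-1696$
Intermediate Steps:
$c{\left(Q,y \right)} = -4 + Q^{2}$
$u{\left(C \right)} = 16$ ($u{\left(C \right)} = \left(-4 + 5^{2}\right) - 5 = \left(-4 + 25\right) - 5 = 21 - 5 = 16$)
$z = 69$ ($z = -1 + 10 \cdot 7 = -1 + 70 = 69$)
$\left(-175 + z\right) u{\left(-7 \right)} = \left(-175 + 69\right) 16 = \left(-106\right) 16 = -1696$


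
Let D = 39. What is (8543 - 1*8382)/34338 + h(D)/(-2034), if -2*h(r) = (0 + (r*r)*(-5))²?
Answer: 110331893411/7760388 ≈ 14217.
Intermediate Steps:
h(r) = -25*r⁴/2 (h(r) = -(0 + (r*r)*(-5))²/2 = -(0 + r²*(-5))²/2 = -(0 - 5*r²)²/2 = -25*r⁴/2)
(8543 - 1*8382)/34338 + h(D)/(-2034) = (8543 - 1*8382)/34338 - 25/2*39⁴/(-2034) = (8543 - 8382)*(1/34338) - 25/2*2313441*(-1/2034) = 161*(1/34338) - 57836025/2*(-1/2034) = 161/34338 + 6426225/452 = 110331893411/7760388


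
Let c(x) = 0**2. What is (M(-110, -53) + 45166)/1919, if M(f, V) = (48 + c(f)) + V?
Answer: 45161/1919 ≈ 23.534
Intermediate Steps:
c(x) = 0
M(f, V) = 48 + V (M(f, V) = (48 + 0) + V = 48 + V)
(M(-110, -53) + 45166)/1919 = ((48 - 53) + 45166)/1919 = (-5 + 45166)*(1/1919) = 45161*(1/1919) = 45161/1919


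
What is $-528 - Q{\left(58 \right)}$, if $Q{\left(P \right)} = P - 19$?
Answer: $-567$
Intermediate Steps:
$Q{\left(P \right)} = -19 + P$
$-528 - Q{\left(58 \right)} = -528 - \left(-19 + 58\right) = -528 - 39 = -567$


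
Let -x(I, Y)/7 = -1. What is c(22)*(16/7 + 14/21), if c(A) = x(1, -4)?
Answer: 62/3 ≈ 20.667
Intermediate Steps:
x(I, Y) = 7 (x(I, Y) = -7*(-1) = 7)
c(A) = 7
c(22)*(16/7 + 14/21) = 7*(16/7 + 14/21) = 7*(16*(⅐) + 14*(1/21)) = 7*(16/7 + ⅔) = 7*(62/21) = 62/3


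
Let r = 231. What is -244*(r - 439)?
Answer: 50752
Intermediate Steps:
-244*(r - 439) = -244*(231 - 439) = -244*(-208) = 50752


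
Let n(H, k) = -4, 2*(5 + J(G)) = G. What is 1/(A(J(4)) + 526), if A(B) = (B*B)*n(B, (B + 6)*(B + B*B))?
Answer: 1/490 ≈ 0.0020408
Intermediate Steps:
J(G) = -5 + G/2
A(B) = -4*B² (A(B) = (B*B)*(-4) = B²*(-4) = -4*B²)
1/(A(J(4)) + 526) = 1/(-4*(-5 + (½)*4)² + 526) = 1/(-4*(-5 + 2)² + 526) = 1/(-4*(-3)² + 526) = 1/(-4*9 + 526) = 1/(-36 + 526) = 1/490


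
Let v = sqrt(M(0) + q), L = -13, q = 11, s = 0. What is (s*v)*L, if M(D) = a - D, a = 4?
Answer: 0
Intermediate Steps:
M(D) = 4 - D
v = sqrt(15) (v = sqrt((4 - 1*0) + 11) = sqrt((4 + 0) + 11) = sqrt(4 + 11) = sqrt(15) ≈ 3.8730)
(s*v)*L = (0*sqrt(15))*(-13) = 0*(-13) = 0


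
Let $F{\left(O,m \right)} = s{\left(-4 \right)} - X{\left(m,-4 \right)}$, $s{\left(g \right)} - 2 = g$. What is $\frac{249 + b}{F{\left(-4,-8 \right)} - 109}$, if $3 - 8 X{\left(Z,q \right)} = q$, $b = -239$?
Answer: $- \frac{16}{179} \approx -0.089386$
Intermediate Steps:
$X{\left(Z,q \right)} = \frac{3}{8} - \frac{q}{8}$
$s{\left(g \right)} = 2 + g$
$F{\left(O,m \right)} = - \frac{23}{8}$ ($F{\left(O,m \right)} = \left(2 - 4\right) - \left(\frac{3}{8} - - \frac{1}{2}\right) = -2 - \left(\frac{3}{8} + \frac{1}{2}\right) = -2 - \frac{7}{8} = - \frac{23}{8}$)
$\frac{249 + b}{F{\left(-4,-8 \right)} - 109} = \frac{249 - 239}{- \frac{23}{8} - 109} = \frac{10}{- \frac{895}{8}} = 10 \left(- \frac{8}{895}\right) = - \frac{16}{179}$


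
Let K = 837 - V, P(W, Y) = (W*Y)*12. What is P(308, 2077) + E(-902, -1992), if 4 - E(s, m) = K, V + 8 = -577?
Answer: 7675174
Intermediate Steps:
V = -585 (V = -8 - 577 = -585)
P(W, Y) = 12*W*Y
K = 1422 (K = 837 - 1*(-585) = 837 + 585 = 1422)
E(s, m) = -1418 (E(s, m) = 4 - 1*1422 = 4 - 1422 = -1418)
P(308, 2077) + E(-902, -1992) = 12*308*2077 - 1418 = 7676592 - 1418 = 7675174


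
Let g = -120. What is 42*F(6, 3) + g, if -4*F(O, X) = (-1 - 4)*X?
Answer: 75/2 ≈ 37.500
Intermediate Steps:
F(O, X) = 5*X/4 (F(O, X) = -(-1 - 4)*X/4 = -(-5)*X/4 = 5*X/4)
42*F(6, 3) + g = 42*((5/4)*3) - 120 = 42*(15/4) - 120 = 315/2 - 120 = 75/2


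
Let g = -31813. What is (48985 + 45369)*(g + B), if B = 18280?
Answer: -1276892682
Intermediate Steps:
(48985 + 45369)*(g + B) = (48985 + 45369)*(-31813 + 18280) = 94354*(-13533) = -1276892682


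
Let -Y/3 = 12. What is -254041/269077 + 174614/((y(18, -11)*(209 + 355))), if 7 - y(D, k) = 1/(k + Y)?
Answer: 2089936769/48433860 ≈ 43.150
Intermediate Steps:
Y = -36 (Y = -3*12 = -36)
y(D, k) = 7 - 1/(-36 + k) (y(D, k) = 7 - 1/(k - 36) = 7 - 1/(-36 + k))
-254041/269077 + 174614/((y(18, -11)*(209 + 355))) = -254041/269077 + 174614/((((-253 + 7*(-11))/(-36 - 11))*(209 + 355))) = -254041*1/269077 + 174614/((((-253 - 77)/(-47))*564)) = -254041/269077 + 174614/((-1/47*(-330)*564)) = -254041/269077 + 174614/(((330/47)*564)) = -254041/269077 + 174614/3960 = -254041/269077 + 174614*(1/3960) = -254041/269077 + 7937/180 = 2089936769/48433860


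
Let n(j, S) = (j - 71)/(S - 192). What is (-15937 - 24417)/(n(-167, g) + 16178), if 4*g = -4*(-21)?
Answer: -3450267/1383338 ≈ -2.4942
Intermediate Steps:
g = 21 (g = (-4*(-21))/4 = (¼)*84 = 21)
n(j, S) = (-71 + j)/(-192 + S)
(-15937 - 24417)/(n(-167, g) + 16178) = (-15937 - 24417)/((-71 - 167)/(-192 + 21) + 16178) = -40354/(-238/(-171) + 16178) = -40354/(-1/171*(-238) + 16178) = -40354/(238/171 + 16178) = -40354/2766676/171 = -40354*171/2766676 = -3450267/1383338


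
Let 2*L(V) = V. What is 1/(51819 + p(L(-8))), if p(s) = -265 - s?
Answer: 1/51558 ≈ 1.9396e-5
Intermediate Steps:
L(V) = V/2
1/(51819 + p(L(-8))) = 1/(51819 + (-265 - (-8)/2)) = 1/(51819 + (-265 - 1*(-4))) = 1/(51819 + (-265 + 4)) = 1/(51819 - 261) = 1/51558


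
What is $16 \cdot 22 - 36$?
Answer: $316$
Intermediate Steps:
$16 \cdot 22 - 36 = 352 - 36 = 316$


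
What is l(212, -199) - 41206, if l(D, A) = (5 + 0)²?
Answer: -41181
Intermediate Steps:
l(D, A) = 25 (l(D, A) = 5² = 25)
l(212, -199) - 41206 = 25 - 41206 = -41181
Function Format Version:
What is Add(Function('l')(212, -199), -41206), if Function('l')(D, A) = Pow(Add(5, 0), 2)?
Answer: -41181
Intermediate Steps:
Function('l')(D, A) = 25 (Function('l')(D, A) = Pow(5, 2) = 25)
Add(Function('l')(212, -199), -41206) = Add(25, -41206) = -41181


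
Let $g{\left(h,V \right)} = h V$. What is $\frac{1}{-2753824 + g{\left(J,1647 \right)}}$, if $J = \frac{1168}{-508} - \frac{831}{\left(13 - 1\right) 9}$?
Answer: $- \frac{508}{1407304045} \approx -3.6097 \cdot 10^{-7}$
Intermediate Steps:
$J = - \frac{45691}{4572}$ ($J = 1168 \left(- \frac{1}{508}\right) - \frac{831}{12 \cdot 9} = - \frac{292}{127} - \frac{831}{108} = - \frac{292}{127} - \frac{277}{36} = - \frac{45691}{4572} \approx -9.9937$)
$g{\left(h,V \right)} = V h$
$\frac{1}{-2753824 + g{\left(J,1647 \right)}} = \frac{1}{-2753824 + 1647 \left(- \frac{45691}{4572}\right)} = \frac{1}{-2753824 - \frac{8361453}{508}} = \frac{1}{- \frac{1407304045}{508}} = - \frac{508}{1407304045}$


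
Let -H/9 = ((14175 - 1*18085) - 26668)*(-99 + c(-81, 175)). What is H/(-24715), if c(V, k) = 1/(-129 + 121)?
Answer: 109117593/98860 ≈ 1103.8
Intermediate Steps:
c(V, k) = -⅛ (c(V, k) = 1/(-8) = -⅛)
H = -109117593/4 (H = -9*((14175 - 1*18085) - 26668)*(-99 - ⅛) = -9*((14175 - 18085) - 26668)*(-793)/8 = -9*(-3910 - 26668)*(-793)/8 = -(-275202)*(-793)/8 = -9*12124177/4 = -109117593/4 ≈ -2.7279e+7)
H/(-24715) = -109117593/4/(-24715) = -109117593/4*(-1/24715) = 109117593/98860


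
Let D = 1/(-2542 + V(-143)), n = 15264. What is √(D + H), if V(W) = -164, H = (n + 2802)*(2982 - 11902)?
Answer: I*√1180001188684626/2706 ≈ 12694.0*I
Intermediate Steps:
H = -161148720 (H = (15264 + 2802)*(2982 - 11902) = 18066*(-8920) = -161148720)
D = -1/2706 (D = 1/(-2542 - 164) = 1/(-2706) = -1/2706 ≈ -0.00036955)
√(D + H) = √(-1/2706 - 161148720) = √(-436068436321/2706) = I*√1180001188684626/2706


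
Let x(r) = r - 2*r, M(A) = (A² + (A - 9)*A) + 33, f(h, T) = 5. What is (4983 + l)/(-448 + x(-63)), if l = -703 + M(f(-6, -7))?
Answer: -4318/385 ≈ -11.216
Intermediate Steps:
M(A) = 33 + A² + A*(-9 + A) (M(A) = (A² + (-9 + A)*A) + 33 = (A² + A*(-9 + A)) + 33 = 33 + A² + A*(-9 + A))
x(r) = -r
l = -665 (l = -703 + (33 - 9*5 + 2*5²) = -703 + (33 - 45 + 2*25) = -703 + (33 - 45 + 50) = -703 + 38 = -665)
(4983 + l)/(-448 + x(-63)) = (4983 - 665)/(-448 - 1*(-63)) = 4318/(-448 + 63) = 4318/(-385) = 4318*(-1/385) = -4318/385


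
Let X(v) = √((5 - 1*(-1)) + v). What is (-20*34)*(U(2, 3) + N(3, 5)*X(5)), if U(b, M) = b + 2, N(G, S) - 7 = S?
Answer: -2720 - 8160*√11 ≈ -29784.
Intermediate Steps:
N(G, S) = 7 + S
X(v) = √(6 + v) (X(v) = √((5 + 1) + v) = √(6 + v))
U(b, M) = 2 + b
(-20*34)*(U(2, 3) + N(3, 5)*X(5)) = (-20*34)*((2 + 2) + (7 + 5)*√(6 + 5)) = -680*(4 + 12*√11) = -2720 - 8160*√11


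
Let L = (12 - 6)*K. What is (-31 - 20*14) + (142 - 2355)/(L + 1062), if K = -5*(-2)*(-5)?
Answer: -239195/762 ≈ -313.90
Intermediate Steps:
K = -50 (K = 10*(-5) = -50)
L = -300 (L = (12 - 6)*(-50) = 6*(-50) = -300)
(-31 - 20*14) + (142 - 2355)/(L + 1062) = (-31 - 20*14) + (142 - 2355)/(-300 + 1062) = (-31 - 280) - 2213/762 = -311 - 2213*1/762 = -311 - 2213/762 = -239195/762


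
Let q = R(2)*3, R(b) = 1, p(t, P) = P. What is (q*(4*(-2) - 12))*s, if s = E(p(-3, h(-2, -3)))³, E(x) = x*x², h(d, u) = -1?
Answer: 60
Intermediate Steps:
E(x) = x³
s = -1 (s = ((-1)³)³ = (-1)³ = -1)
q = 3 (q = 1*3 = 3)
(q*(4*(-2) - 12))*s = (3*(4*(-2) - 12))*(-1) = (3*(-8 - 12))*(-1) = (3*(-20))*(-1) = -60*(-1) = 60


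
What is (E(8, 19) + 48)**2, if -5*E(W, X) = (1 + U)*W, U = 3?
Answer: 43264/25 ≈ 1730.6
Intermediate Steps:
E(W, X) = -4*W/5 (E(W, X) = -(1 + 3)*W/5 = -4*W/5)
(E(8, 19) + 48)**2 = (-4/5*8 + 48)**2 = (-32/5 + 48)**2 = (208/5)**2 = 43264/25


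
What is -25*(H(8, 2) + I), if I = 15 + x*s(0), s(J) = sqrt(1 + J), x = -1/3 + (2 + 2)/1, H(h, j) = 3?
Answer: -1625/3 ≈ -541.67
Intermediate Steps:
x = 11/3 (x = -1*1/3 + 4*1 = -1/3 + 4 = 11/3 ≈ 3.6667)
I = 56/3 (I = 15 + 11*sqrt(1 + 0)/3 = 15 + 11*sqrt(1)/3 = 15 + (11/3)*1 = 15 + 11/3 = 56/3 ≈ 18.667)
-25*(H(8, 2) + I) = -25*(3 + 56/3) = -25*65/3 = -1625/3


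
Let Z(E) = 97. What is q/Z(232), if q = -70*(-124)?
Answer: 8680/97 ≈ 89.484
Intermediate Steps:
q = 8680
q/Z(232) = 8680/97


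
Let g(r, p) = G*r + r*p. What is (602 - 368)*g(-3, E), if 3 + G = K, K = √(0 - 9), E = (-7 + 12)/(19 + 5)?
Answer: 7839/4 - 2106*I ≈ 1959.8 - 2106.0*I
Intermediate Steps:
E = 5/24 ≈ 0.20833
K = 3*I (K = √(-9) = 3*I ≈ 3.0*I)
G = -3 + 3*I ≈ -3.0 + 3.0*I
g(r, p) = p*r + r*(-3 + 3*I) (g(r, p) = (-3 + 3*I)*r + r*p = r*(-3 + 3*I) + p*r = p*r + r*(-3 + 3*I))
(602 - 368)*g(-3, E) = (602 - 368)*(-3*(-3 + 5/24 + 3*I)) = 234*(-3*(-67/24 + 3*I)) = 234*(67/8 - 9*I) = 7839/4 - 2106*I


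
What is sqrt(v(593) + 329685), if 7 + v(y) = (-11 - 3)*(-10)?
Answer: sqrt(329818) ≈ 574.30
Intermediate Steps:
v(y) = 133 (v(y) = -7 + (-11 - 3)*(-10) = -7 - 14*(-10) = -7 + 140 = 133)
sqrt(v(593) + 329685) = sqrt(133 + 329685) = sqrt(329818)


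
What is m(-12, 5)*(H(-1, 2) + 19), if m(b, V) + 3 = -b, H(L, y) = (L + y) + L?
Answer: 171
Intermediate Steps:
H(L, y) = y + 2*L
m(b, V) = -3 - b
m(-12, 5)*(H(-1, 2) + 19) = (-3 - 1*(-12))*((2 + 2*(-1)) + 19) = (-3 + 12)*((2 - 2) + 19) = 9*(0 + 19) = 9*19 = 171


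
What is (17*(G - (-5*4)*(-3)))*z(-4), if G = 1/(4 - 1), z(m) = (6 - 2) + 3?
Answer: -21301/3 ≈ -7100.3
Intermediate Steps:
z(m) = 7 (z(m) = 4 + 3 = 7)
G = ⅓ (G = 1/3 = ⅓ ≈ 0.33333)
(17*(G - (-5*4)*(-3)))*z(-4) = (17*(⅓ - (-5*4)*(-3)))*7 = (17*(⅓ - (-20)*(-3)))*7 = (17*(⅓ - 1*60))*7 = (17*(⅓ - 60))*7 = (17*(-179/3))*7 = -3043/3*7 = -21301/3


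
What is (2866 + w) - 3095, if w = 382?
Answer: 153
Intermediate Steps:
(2866 + w) - 3095 = (2866 + 382) - 3095 = 3248 - 3095 = 153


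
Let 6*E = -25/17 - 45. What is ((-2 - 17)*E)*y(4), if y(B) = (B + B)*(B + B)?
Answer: 480320/51 ≈ 9418.0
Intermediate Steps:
y(B) = 4*B**2 (y(B) = (2*B)*(2*B) = 4*B**2)
E = -395/51 (E = (-25/17 - 45)/6 = (1/6)*(-790/17) = -395/51 ≈ -7.7451)
((-2 - 17)*E)*y(4) = ((-2 - 17)*(-395/51))*(4*4**2) = (-19*(-395/51))*(4*16) = (7505/51)*64 = 480320/51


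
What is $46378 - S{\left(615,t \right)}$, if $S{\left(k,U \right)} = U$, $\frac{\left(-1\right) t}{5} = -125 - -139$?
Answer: $46448$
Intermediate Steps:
$t = -70$ ($t = - 5 \left(-125 - -139\right) = - 5 \left(-125 + 139\right) = \left(-5\right) 14 = -70$)
$46378 - S{\left(615,t \right)} = 46378 - -70 = 46378 + 70 = 46448$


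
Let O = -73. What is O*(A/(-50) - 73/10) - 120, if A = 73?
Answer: 12987/25 ≈ 519.48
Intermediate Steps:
O*(A/(-50) - 73/10) - 120 = -73*(73/(-50) - 73/10) - 120 = -73*(73*(-1/50) - 73*⅒) - 120 = -73*(-73/50 - 73/10) - 120 = -73*(-219/25) - 120 = 15987/25 - 120 = 12987/25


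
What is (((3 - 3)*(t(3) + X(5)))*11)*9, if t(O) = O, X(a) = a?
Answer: 0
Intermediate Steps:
(((3 - 3)*(t(3) + X(5)))*11)*9 = (((3 - 3)*(3 + 5))*11)*9 = ((0*8)*11)*9 = (0*11)*9 = 0*9 = 0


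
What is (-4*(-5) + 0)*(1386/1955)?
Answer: 5544/391 ≈ 14.179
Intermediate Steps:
(-4*(-5) + 0)*(1386/1955) = (20 + 0)*(1386*(1/1955)) = 20*(1386/1955) = 5544/391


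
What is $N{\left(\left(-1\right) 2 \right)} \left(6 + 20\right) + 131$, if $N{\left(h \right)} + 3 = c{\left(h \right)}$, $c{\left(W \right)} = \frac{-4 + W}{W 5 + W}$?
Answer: $66$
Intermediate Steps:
$c{\left(W \right)} = \frac{-4 + W}{6 W}$ ($c{\left(W \right)} = \frac{-4 + W}{5 W + W} = \frac{-4 + W}{6 W}$)
$N{\left(h \right)} = -3 + \frac{-4 + h}{6 h}$
$N{\left(\left(-1\right) 2 \right)} \left(6 + 20\right) + 131 = \frac{-4 - 17 \left(\left(-1\right) 2\right)}{6 \left(\left(-1\right) 2\right)} \left(6 + 20\right) + 131 = \frac{-4 - -34}{6 \left(-2\right)} 26 + 131 = \frac{1}{6} \left(- \frac{1}{2}\right) \left(-4 + 34\right) 26 + 131 = \frac{1}{6} \left(- \frac{1}{2}\right) 30 \cdot 26 + 131 = \left(- \frac{5}{2}\right) 26 + 131 = -65 + 131 = 66$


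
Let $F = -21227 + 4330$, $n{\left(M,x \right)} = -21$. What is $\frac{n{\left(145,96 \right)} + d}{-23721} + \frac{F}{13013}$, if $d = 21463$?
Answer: $- \frac{679838483}{308681373} \approx -2.2024$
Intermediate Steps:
$F = -16897$
$\frac{n{\left(145,96 \right)} + d}{-23721} + \frac{F}{13013} = \frac{-21 + 21463}{-23721} - \frac{16897}{13013} = 21442 \left(- \frac{1}{23721}\right) - \frac{16897}{13013} = - \frac{21442}{23721} - \frac{16897}{13013} = - \frac{679838483}{308681373}$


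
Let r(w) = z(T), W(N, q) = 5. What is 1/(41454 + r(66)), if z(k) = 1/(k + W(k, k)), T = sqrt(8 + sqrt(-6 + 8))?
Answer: 1/(41454 + 1/(5 + sqrt(8 + sqrt(2)))) ≈ 2.4123e-5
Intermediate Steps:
T = sqrt(8 + sqrt(2)) ≈ 3.0683
z(k) = 1/(5 + k) (z(k) = 1/(k + 5) = 1/(5 + k))
r(w) = 1/(5 + sqrt(8 + sqrt(2)))
1/(41454 + r(66)) = 1/(41454 + 1/(5 + sqrt(8 + sqrt(2))))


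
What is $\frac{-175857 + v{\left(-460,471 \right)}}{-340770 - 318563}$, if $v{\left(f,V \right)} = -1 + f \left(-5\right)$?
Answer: $\frac{173558}{659333} \approx 0.26323$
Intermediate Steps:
$v{\left(f,V \right)} = -1 - 5 f$
$\frac{-175857 + v{\left(-460,471 \right)}}{-340770 - 318563} = \frac{-175857 - -2299}{-340770 - 318563} = \frac{-175857 + \left(-1 + 2300\right)}{-659333} = \left(-175857 + 2299\right) \left(- \frac{1}{659333}\right) = \left(-173558\right) \left(- \frac{1}{659333}\right) = \frac{173558}{659333}$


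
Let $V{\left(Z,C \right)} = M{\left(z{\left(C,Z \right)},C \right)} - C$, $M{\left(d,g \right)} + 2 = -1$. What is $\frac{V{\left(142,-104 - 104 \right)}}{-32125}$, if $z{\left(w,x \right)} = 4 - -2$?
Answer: $- \frac{41}{6425} \approx -0.0063813$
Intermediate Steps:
$z{\left(w,x \right)} = 6$ ($z{\left(w,x \right)} = 4 + 2 = 6$)
$M{\left(d,g \right)} = -3$ ($M{\left(d,g \right)} = -2 - 1 = -3$)
$V{\left(Z,C \right)} = -3 - C$
$\frac{V{\left(142,-104 - 104 \right)}}{-32125} = \frac{-3 - \left(-104 - 104\right)}{-32125} = \left(-3 - -208\right) \left(- \frac{1}{32125}\right) = \left(-3 + 208\right) \left(- \frac{1}{32125}\right) = 205 \left(- \frac{1}{32125}\right) = - \frac{41}{6425}$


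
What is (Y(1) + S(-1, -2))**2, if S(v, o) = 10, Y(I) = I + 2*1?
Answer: 169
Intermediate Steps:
Y(I) = 2 + I (Y(I) = I + 2 = 2 + I)
(Y(1) + S(-1, -2))**2 = ((2 + 1) + 10)**2 = (3 + 10)**2 = 13**2 = 169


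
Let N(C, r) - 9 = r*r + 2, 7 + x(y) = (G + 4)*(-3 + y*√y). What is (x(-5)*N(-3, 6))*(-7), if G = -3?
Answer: 3290 + 1645*I*√5 ≈ 3290.0 + 3678.3*I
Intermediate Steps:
x(y) = -10 + y^(3/2) (x(y) = -7 + (-3 + 4)*(-3 + y*√y) = -7 + 1*(-3 + y^(3/2)) = -7 + (-3 + y^(3/2)) = -10 + y^(3/2))
N(C, r) = 11 + r² (N(C, r) = 9 + (r*r + 2) = 9 + (r² + 2) = 9 + (2 + r²) = 11 + r²)
(x(-5)*N(-3, 6))*(-7) = ((-10 + (-5)^(3/2))*(11 + 6²))*(-7) = ((-10 - 5*I*√5)*(11 + 36))*(-7) = ((-10 - 5*I*√5)*47)*(-7) = (-470 - 235*I*√5)*(-7) = 3290 + 1645*I*√5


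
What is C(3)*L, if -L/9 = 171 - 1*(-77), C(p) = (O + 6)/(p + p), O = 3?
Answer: -3348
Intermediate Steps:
C(p) = 9/(2*p) (C(p) = (3 + 6)/(p + p) = 9/((2*p)) = 9*(1/(2*p)) = 9/(2*p))
L = -2232 (L = -9*(171 - 1*(-77)) = -9*(171 + 77) = -9*248 = -2232)
C(3)*L = ((9/2)/3)*(-2232) = ((9/2)*(⅓))*(-2232) = (3/2)*(-2232) = -3348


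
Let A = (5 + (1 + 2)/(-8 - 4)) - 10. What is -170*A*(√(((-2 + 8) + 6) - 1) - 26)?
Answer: -23205 + 1785*√11/2 ≈ -20245.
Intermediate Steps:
A = -21/4 (A = (5 + 3/(-12)) - 10 = (5 + 3*(-1/12)) - 10 = (5 - ¼) - 10 = 19/4 - 10 = -21/4 ≈ -5.2500)
-170*A*(√(((-2 + 8) + 6) - 1) - 26) = -(-1785)*(√(((-2 + 8) + 6) - 1) - 26)/2 = -(-1785)*(√((6 + 6) - 1) - 26)/2 = -(-1785)*(√(12 - 1) - 26)/2 = -(-1785)*(√11 - 26)/2 = -(-1785)*(-26 + √11)/2 = -170*(273/2 - 21*√11/4) = -23205 + 1785*√11/2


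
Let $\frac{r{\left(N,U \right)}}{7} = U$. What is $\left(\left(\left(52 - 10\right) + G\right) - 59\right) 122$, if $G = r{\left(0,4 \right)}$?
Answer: $1342$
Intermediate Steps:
$r{\left(N,U \right)} = 7 U$
$G = 28$ ($G = 7 \cdot 4 = 28$)
$\left(\left(\left(52 - 10\right) + G\right) - 59\right) 122 = \left(\left(\left(52 - 10\right) + 28\right) - 59\right) 122 = \left(\left(42 + 28\right) - 59\right) 122 = \left(70 - 59\right) 122 = 11 \cdot 122 = 1342$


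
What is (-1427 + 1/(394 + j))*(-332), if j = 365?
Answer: 359586544/759 ≈ 4.7376e+5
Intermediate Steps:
(-1427 + 1/(394 + j))*(-332) = (-1427 + 1/(394 + 365))*(-332) = (-1427 + 1/759)*(-332) = -1083092/759*(-332) = 359586544/759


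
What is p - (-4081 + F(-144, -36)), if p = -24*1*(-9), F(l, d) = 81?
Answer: 4216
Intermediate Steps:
p = 216 (p = -24*(-9) = 216)
p - (-4081 + F(-144, -36)) = 216 - (-4081 + 81) = 216 - 1*(-4000) = 216 + 4000 = 4216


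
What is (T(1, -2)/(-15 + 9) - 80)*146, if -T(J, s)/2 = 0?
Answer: -11680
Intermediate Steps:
T(J, s) = 0 (T(J, s) = -2*0 = 0)
(T(1, -2)/(-15 + 9) - 80)*146 = (0/(-15 + 9) - 80)*146 = (0/(-6) - 80)*146 = (0*(-⅙) - 80)*146 = (0 - 80)*146 = -80*146 = -11680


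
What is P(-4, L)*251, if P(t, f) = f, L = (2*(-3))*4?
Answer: -6024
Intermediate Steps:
L = -24 (L = -6*4 = -24)
P(-4, L)*251 = -24*251 = -6024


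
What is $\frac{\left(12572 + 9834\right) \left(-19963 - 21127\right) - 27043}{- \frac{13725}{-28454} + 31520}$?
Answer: $- \frac{26197301394682}{896883805} \approx -29209.0$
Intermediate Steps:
$\frac{\left(12572 + 9834\right) \left(-19963 - 21127\right) - 27043}{- \frac{13725}{-28454} + 31520} = \frac{22406 \left(-41090\right) - 27043}{\left(-13725\right) \left(- \frac{1}{28454}\right) + 31520} = \frac{-920662540 - 27043}{\frac{13725}{28454} + 31520} = - \frac{920689583}{\frac{896883805}{28454}} = \left(-920689583\right) \frac{28454}{896883805} = - \frac{26197301394682}{896883805}$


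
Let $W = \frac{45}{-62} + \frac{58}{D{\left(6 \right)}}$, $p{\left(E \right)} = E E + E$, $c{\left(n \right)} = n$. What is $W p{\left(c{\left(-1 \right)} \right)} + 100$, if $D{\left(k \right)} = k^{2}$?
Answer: $100$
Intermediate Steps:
$p{\left(E \right)} = E + E^{2}$ ($p{\left(E \right)} = E^{2} + E = E + E^{2}$)
$W = \frac{247}{279}$ ($W = \frac{45}{-62} + \frac{58}{6^{2}} = 45 \left(- \frac{1}{62}\right) + \frac{58}{36} = - \frac{45}{62} + 58 \cdot \frac{1}{36} = - \frac{45}{62} + \frac{29}{18} = \frac{247}{279} \approx 0.8853$)
$W p{\left(c{\left(-1 \right)} \right)} + 100 = \frac{247 \left(- (1 - 1)\right)}{279} + 100 = \frac{247 \left(\left(-1\right) 0\right)}{279} + 100 = \frac{247}{279} \cdot 0 + 100 = 0 + 100 = 100$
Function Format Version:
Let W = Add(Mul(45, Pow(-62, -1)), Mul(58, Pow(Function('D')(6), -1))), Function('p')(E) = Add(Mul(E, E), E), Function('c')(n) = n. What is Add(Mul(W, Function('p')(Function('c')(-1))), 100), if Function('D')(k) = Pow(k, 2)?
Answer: 100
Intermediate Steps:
Function('p')(E) = Add(E, Pow(E, 2)) (Function('p')(E) = Add(Pow(E, 2), E) = Add(E, Pow(E, 2)))
W = Rational(247, 279) (W = Add(Mul(45, Pow(-62, -1)), Mul(58, Pow(Pow(6, 2), -1))) = Add(Mul(45, Rational(-1, 62)), Mul(58, Pow(36, -1))) = Add(Rational(-45, 62), Mul(58, Rational(1, 36))) = Add(Rational(-45, 62), Rational(29, 18)) = Rational(247, 279) ≈ 0.88530)
Add(Mul(W, Function('p')(Function('c')(-1))), 100) = Add(Mul(Rational(247, 279), Mul(-1, Add(1, -1))), 100) = Add(Mul(Rational(247, 279), Mul(-1, 0)), 100) = Add(Mul(Rational(247, 279), 0), 100) = Add(0, 100) = 100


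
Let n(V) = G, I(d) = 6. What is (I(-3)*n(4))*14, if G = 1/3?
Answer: 28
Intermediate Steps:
G = 1/3 ≈ 0.33333
n(V) = 1/3
(I(-3)*n(4))*14 = (6*(1/3))*14 = 2*14 = 28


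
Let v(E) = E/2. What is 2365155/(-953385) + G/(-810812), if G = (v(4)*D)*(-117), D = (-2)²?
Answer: -31946728125/12883599977 ≈ -2.4796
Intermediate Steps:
v(E) = E/2 (v(E) = E*(½) = E/2)
D = 4
G = -936 (G = (((½)*4)*4)*(-117) = (2*4)*(-117) = 8*(-117) = -936)
2365155/(-953385) + G/(-810812) = 2365155/(-953385) - 936/(-810812) = 2365155*(-1/953385) - 936*(-1/810812) = -157677/63559 + 234/202703 = -31946728125/12883599977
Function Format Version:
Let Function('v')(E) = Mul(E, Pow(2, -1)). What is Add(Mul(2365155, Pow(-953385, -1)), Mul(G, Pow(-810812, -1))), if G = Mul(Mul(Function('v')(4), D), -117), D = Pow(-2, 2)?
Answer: Rational(-31946728125, 12883599977) ≈ -2.4796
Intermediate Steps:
Function('v')(E) = Mul(Rational(1, 2), E) (Function('v')(E) = Mul(E, Rational(1, 2)) = Mul(Rational(1, 2), E))
D = 4
G = -936 (G = Mul(Mul(Mul(Rational(1, 2), 4), 4), -117) = Mul(Mul(2, 4), -117) = Mul(8, -117) = -936)
Add(Mul(2365155, Pow(-953385, -1)), Mul(G, Pow(-810812, -1))) = Add(Mul(2365155, Pow(-953385, -1)), Mul(-936, Pow(-810812, -1))) = Add(Mul(2365155, Rational(-1, 953385)), Mul(-936, Rational(-1, 810812))) = Add(Rational(-157677, 63559), Rational(234, 202703)) = Rational(-31946728125, 12883599977)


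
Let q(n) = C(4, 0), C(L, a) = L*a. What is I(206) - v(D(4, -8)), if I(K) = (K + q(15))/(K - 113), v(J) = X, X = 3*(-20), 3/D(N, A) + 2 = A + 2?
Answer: 5786/93 ≈ 62.215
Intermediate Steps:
q(n) = 0 (q(n) = 4*0 = 0)
D(N, A) = 3/A (D(N, A) = 3/(-2 + (A + 2)) = 3/(-2 + (2 + A)) = 3/A)
X = -60
v(J) = -60
I(K) = K/(-113 + K) (I(K) = (K + 0)/(K - 113) = K/(-113 + K))
I(206) - v(D(4, -8)) = 206/(-113 + 206) - 1*(-60) = 206/93 + 60 = 5786/93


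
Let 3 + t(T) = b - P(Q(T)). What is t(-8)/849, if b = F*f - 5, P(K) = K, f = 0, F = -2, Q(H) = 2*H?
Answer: 8/849 ≈ 0.0094229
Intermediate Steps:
b = -5 (b = -2*0 - 5 = 0 - 5 = -5)
t(T) = -8 - 2*T (t(T) = -3 + (-5 - 2*T) = -8 - 2*T)
t(-8)/849 = (-8 - 2*(-8))/849 = (-8 + 16)*(1/849) = 8*(1/849) = 8/849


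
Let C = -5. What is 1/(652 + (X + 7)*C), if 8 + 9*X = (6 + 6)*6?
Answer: 9/5233 ≈ 0.0017199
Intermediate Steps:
X = 64/9 (X = -8/9 + ((6 + 6)*6)/9 = -8/9 + (12*6)/9 = -8/9 + (⅑)*72 = -8/9 + 8 = 64/9 ≈ 7.1111)
1/(652 + (X + 7)*C) = 1/(652 + (64/9 + 7)*(-5)) = 1/(652 + (127/9)*(-5)) = 1/(652 - 635/9) = 1/(5233/9) = 9/5233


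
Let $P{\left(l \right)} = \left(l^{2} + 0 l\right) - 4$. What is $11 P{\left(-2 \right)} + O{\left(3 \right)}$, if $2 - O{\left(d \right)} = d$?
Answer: $-1$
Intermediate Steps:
$O{\left(d \right)} = 2 - d$
$P{\left(l \right)} = -4 + l^{2}$ ($P{\left(l \right)} = \left(l^{2} + 0\right) - 4 = l^{2} - 4 = -4 + l^{2}$)
$11 P{\left(-2 \right)} + O{\left(3 \right)} = 11 \left(-4 + \left(-2\right)^{2}\right) + \left(2 - 3\right) = 11 \left(-4 + 4\right) + \left(2 - 3\right) = 11 \cdot 0 - 1 = 0 - 1 = -1$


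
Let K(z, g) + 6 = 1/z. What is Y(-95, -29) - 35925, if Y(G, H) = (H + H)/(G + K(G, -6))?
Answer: -172365395/4798 ≈ -35924.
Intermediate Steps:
K(z, g) = -6 + 1/z
Y(G, H) = 2*H/(-6 + G + 1/G) (Y(G, H) = (H + H)/(G + (-6 + 1/G)) = (2*H)/(-6 + G + 1/G) = 2*H/(-6 + G + 1/G))
Y(-95, -29) - 35925 = 2*(-95)*(-29)/(1 - 95*(-6 - 95)) - 35925 = 2*(-95)*(-29)/(1 - 95*(-101)) - 35925 = 2*(-95)*(-29)/(1 + 9595) - 35925 = 2*(-95)*(-29)/9596 - 35925 = 2*(-95)*(-29)*(1/9596) - 35925 = 2755/4798 - 35925 = -172365395/4798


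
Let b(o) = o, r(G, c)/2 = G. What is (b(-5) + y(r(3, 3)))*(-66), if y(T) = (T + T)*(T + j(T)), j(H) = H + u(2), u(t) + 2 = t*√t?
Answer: -7590 - 1584*√2 ≈ -9830.1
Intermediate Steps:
u(t) = -2 + t^(3/2) (u(t) = -2 + t*√t = -2 + t^(3/2))
r(G, c) = 2*G
j(H) = -2 + H + 2*√2 (j(H) = H + (-2 + 2^(3/2)) = H + (-2 + 2*√2) = -2 + H + 2*√2)
y(T) = 2*T*(-2 + 2*T + 2*√2) (y(T) = (T + T)*(T + (-2 + T + 2*√2)) = (2*T)*(-2 + 2*T + 2*√2) = 2*T*(-2 + 2*T + 2*√2))
(b(-5) + y(r(3, 3)))*(-66) = (-5 + 4*(2*3)*(-1 + 2*3 + √2))*(-66) = (-5 + 4*6*(-1 + 6 + √2))*(-66) = (-5 + 4*6*(5 + √2))*(-66) = (-5 + (120 + 24*√2))*(-66) = (115 + 24*√2)*(-66) = -7590 - 1584*√2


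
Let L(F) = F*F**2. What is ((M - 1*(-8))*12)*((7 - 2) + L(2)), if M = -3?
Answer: 780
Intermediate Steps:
L(F) = F**3
((M - 1*(-8))*12)*((7 - 2) + L(2)) = ((-3 - 1*(-8))*12)*((7 - 2) + 2**3) = ((-3 + 8)*12)*(5 + 8) = (5*12)*13 = 60*13 = 780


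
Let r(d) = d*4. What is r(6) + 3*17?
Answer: 75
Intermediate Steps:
r(d) = 4*d
r(6) + 3*17 = 4*6 + 3*17 = 24 + 51 = 75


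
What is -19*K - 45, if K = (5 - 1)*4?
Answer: -349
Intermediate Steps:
K = 16 (K = 4*4 = 16)
-19*K - 45 = -19*16 - 45 = -304 - 45 = -349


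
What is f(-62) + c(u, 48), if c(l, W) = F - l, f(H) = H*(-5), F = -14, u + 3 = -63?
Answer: 362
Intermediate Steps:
u = -66 (u = -3 - 63 = -66)
f(H) = -5*H
c(l, W) = -14 - l
f(-62) + c(u, 48) = -5*(-62) + (-14 - 1*(-66)) = 310 + (-14 + 66) = 310 + 52 = 362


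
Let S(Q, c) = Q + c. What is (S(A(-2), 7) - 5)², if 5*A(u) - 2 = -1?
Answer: 121/25 ≈ 4.8400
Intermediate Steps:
A(u) = ⅕ (A(u) = ⅖ + (⅕)*(-1) = ⅖ - ⅕ = ⅕)
(S(A(-2), 7) - 5)² = ((⅕ + 7) - 5)² = (36/5 - 5)² = (11/5)² = 121/25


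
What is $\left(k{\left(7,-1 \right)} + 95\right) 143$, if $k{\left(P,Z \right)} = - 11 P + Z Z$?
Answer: $2717$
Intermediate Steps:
$k{\left(P,Z \right)} = Z^{2} - 11 P$ ($k{\left(P,Z \right)} = - 11 P + Z^{2} = Z^{2} - 11 P$)
$\left(k{\left(7,-1 \right)} + 95\right) 143 = \left(\left(\left(-1\right)^{2} - 77\right) + 95\right) 143 = \left(\left(1 - 77\right) + 95\right) 143 = \left(-76 + 95\right) 143 = 19 \cdot 143 = 2717$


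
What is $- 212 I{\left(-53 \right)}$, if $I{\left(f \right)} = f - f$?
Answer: $0$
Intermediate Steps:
$I{\left(f \right)} = 0$
$- 212 I{\left(-53 \right)} = \left(-212\right) 0 = 0$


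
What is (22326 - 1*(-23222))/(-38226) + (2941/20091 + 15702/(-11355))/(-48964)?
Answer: -9421757664977927/7907344808810380 ≈ -1.1915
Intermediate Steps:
(22326 - 1*(-23222))/(-38226) + (2941/20091 + 15702/(-11355))/(-48964) = (22326 + 23222)*(-1/38226) + (2941*(1/20091) + 15702*(-1/11355))*(-1/48964) = 45548*(-1/38226) + (2941/20091 - 5234/3785)*(-1/48964) = -22774/19113 - 94024609/76044435*(-1/48964) = -22774/19113 + 94024609/3723439715340 = -9421757664977927/7907344808810380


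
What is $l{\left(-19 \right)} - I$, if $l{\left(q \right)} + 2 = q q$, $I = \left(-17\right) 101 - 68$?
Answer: $2144$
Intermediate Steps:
$I = -1785$ ($I = -1717 - 68 = -1785$)
$l{\left(q \right)} = -2 + q^{2}$ ($l{\left(q \right)} = -2 + q q = -2 + q^{2}$)
$l{\left(-19 \right)} - I = \left(-2 + \left(-19\right)^{2}\right) - -1785 = \left(-2 + 361\right) + 1785 = 359 + 1785 = 2144$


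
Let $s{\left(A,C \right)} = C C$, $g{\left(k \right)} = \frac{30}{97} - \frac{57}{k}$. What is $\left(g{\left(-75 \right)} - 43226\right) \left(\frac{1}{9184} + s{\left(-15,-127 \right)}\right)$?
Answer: $- \frac{2218131701024687}{3181600} \approx -6.9718 \cdot 10^{8}$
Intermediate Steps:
$g{\left(k \right)} = \frac{30}{97} - \frac{57}{k}$ ($g{\left(k \right)} = 30 \cdot \frac{1}{97} - \frac{57}{k} = \frac{30}{97} - \frac{57}{k}$)
$s{\left(A,C \right)} = C^{2}$
$\left(g{\left(-75 \right)} - 43226\right) \left(\frac{1}{9184} + s{\left(-15,-127 \right)}\right) = \left(\left(\frac{30}{97} - \frac{57}{-75}\right) - 43226\right) \left(\frac{1}{9184} + \left(-127\right)^{2}\right) = \left(\left(\frac{30}{97} - - \frac{19}{25}\right) - 43226\right) \left(\frac{1}{9184} + 16129\right) = \left(\left(\frac{30}{97} + \frac{19}{25}\right) - 43226\right) \frac{148128737}{9184} = \left(\frac{2593}{2425} - 43226\right) \frac{148128737}{9184} = \left(- \frac{104820457}{2425}\right) \frac{148128737}{9184} = - \frac{2218131701024687}{3181600}$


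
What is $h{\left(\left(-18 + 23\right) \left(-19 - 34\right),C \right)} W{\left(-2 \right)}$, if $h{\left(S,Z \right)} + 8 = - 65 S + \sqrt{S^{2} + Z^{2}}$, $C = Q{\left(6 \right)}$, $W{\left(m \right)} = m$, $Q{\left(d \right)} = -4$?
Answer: $-34434 - 2 \sqrt{70241} \approx -34964.0$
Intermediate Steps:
$C = -4$
$h{\left(S,Z \right)} = -8 + \sqrt{S^{2} + Z^{2}} - 65 S$ ($h{\left(S,Z \right)} = -8 - \left(- \sqrt{S^{2} + Z^{2}} + 65 S\right) = -8 + \sqrt{S^{2} + Z^{2}} - 65 S$)
$h{\left(\left(-18 + 23\right) \left(-19 - 34\right),C \right)} W{\left(-2 \right)} = \left(-8 + \sqrt{\left(\left(-18 + 23\right) \left(-19 - 34\right)\right)^{2} + \left(-4\right)^{2}} - 65 \left(-18 + 23\right) \left(-19 - 34\right)\right) \left(-2\right) = \left(-8 + \sqrt{\left(5 \left(-53\right)\right)^{2} + 16} - 65 \cdot 5 \left(-53\right)\right) \left(-2\right) = \left(-8 + \sqrt{\left(-265\right)^{2} + 16} - -17225\right) \left(-2\right) = \left(-8 + \sqrt{70225 + 16} + 17225\right) \left(-2\right) = \left(-8 + \sqrt{70241} + 17225\right) \left(-2\right) = \left(17217 + \sqrt{70241}\right) \left(-2\right) = -34434 - 2 \sqrt{70241}$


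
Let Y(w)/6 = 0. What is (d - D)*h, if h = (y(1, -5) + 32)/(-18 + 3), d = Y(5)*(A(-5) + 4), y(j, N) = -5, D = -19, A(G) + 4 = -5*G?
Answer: -171/5 ≈ -34.200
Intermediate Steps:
A(G) = -4 - 5*G
Y(w) = 0 (Y(w) = 6*0 = 0)
d = 0 (d = 0*((-4 - 5*(-5)) + 4) = 0*((-4 + 25) + 4) = 0*(21 + 4) = 0*25 = 0)
h = -9/5 (h = (-5 + 32)/(-18 + 3) = 27/(-15) = 27*(-1/15) = -9/5 ≈ -1.8000)
(d - D)*h = (0 - 1*(-19))*(-9/5) = (0 + 19)*(-9/5) = 19*(-9/5) = -171/5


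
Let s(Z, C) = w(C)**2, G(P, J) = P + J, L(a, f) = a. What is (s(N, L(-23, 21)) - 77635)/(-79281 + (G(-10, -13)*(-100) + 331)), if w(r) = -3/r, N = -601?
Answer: 20534453/20273925 ≈ 1.0128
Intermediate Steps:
G(P, J) = J + P
s(Z, C) = 9/C**2 (s(Z, C) = (-3/C)**2 = 9/C**2)
(s(N, L(-23, 21)) - 77635)/(-79281 + (G(-10, -13)*(-100) + 331)) = (9/(-23)**2 - 77635)/(-79281 + ((-13 - 10)*(-100) + 331)) = (9*(1/529) - 77635)/(-79281 + (-23*(-100) + 331)) = (9/529 - 77635)/(-79281 + (2300 + 331)) = -41068906/(529*(-79281 + 2631)) = -41068906/529/(-76650) = -41068906/529*(-1/76650) = 20534453/20273925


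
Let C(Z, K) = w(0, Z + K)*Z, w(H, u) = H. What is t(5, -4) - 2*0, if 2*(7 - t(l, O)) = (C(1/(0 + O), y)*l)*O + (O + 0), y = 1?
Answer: 9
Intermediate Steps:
C(Z, K) = 0 (C(Z, K) = 0*Z = 0)
t(l, O) = 7 - O/2 (t(l, O) = 7 - ((0*l)*O + (O + 0))/2 = 7 - (0*O + O)/2 = 7 - (0 + O)/2 = 7 - O/2)
t(5, -4) - 2*0 = (7 - 1/2*(-4)) - 2*0 = (7 + 2) + 0 = 9 + 0 = 9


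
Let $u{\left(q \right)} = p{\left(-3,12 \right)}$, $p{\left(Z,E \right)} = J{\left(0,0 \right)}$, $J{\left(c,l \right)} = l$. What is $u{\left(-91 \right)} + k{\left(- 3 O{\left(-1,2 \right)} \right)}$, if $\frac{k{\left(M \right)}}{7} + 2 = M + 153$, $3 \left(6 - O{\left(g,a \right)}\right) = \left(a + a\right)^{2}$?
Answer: $1043$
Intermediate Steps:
$p{\left(Z,E \right)} = 0$
$O{\left(g,a \right)} = 6 - \frac{4 a^{2}}{3}$ ($O{\left(g,a \right)} = 6 - \frac{\left(a + a\right)^{2}}{3} = 6 - \frac{\left(2 a\right)^{2}}{3} = 6 - \frac{4 a^{2}}{3}$)
$u{\left(q \right)} = 0$
$k{\left(M \right)} = 1057 + 7 M$ ($k{\left(M \right)} = -14 + 7 \left(M + 153\right) = -14 + 7 \left(153 + M\right) = -14 + \left(1071 + 7 M\right) = 1057 + 7 M$)
$u{\left(-91 \right)} + k{\left(- 3 O{\left(-1,2 \right)} \right)} = 0 + \left(1057 + 7 \left(- 3 \left(6 - \frac{4 \cdot 2^{2}}{3}\right)\right)\right) = 0 + \left(1057 + 7 \left(- 3 \left(6 - \frac{16}{3}\right)\right)\right) = 0 + \left(1057 + 7 \left(\left(-3\right) \frac{2}{3}\right)\right) = 0 + \left(1057 + 7 \left(-2\right)\right) = 0 + \left(1057 - 14\right) = 0 + 1043 = 1043$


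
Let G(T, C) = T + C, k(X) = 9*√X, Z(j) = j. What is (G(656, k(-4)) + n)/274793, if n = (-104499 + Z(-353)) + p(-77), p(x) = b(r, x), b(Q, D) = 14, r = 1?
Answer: -104182/274793 + 18*I/274793 ≈ -0.37913 + 6.5504e-5*I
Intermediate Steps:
p(x) = 14
n = -104838 (n = (-104499 - 353) + 14 = -104852 + 14 = -104838)
G(T, C) = C + T
(G(656, k(-4)) + n)/274793 = ((9*√(-4) + 656) - 104838)/274793 = ((9*(2*I) + 656) - 104838)*(1/274793) = ((18*I + 656) - 104838)*(1/274793) = ((656 + 18*I) - 104838)*(1/274793) = (-104182 + 18*I)*(1/274793) = -104182/274793 + 18*I/274793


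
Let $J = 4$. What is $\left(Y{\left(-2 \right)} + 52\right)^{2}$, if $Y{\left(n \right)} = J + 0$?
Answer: $3136$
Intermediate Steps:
$Y{\left(n \right)} = 4$ ($Y{\left(n \right)} = 4 + 0 = 4$)
$\left(Y{\left(-2 \right)} + 52\right)^{2} = \left(4 + 52\right)^{2} = 56^{2} = 3136$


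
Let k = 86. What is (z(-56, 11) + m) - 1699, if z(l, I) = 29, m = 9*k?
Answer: -896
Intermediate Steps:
m = 774 (m = 9*86 = 774)
(z(-56, 11) + m) - 1699 = (29 + 774) - 1699 = 803 - 1699 = -896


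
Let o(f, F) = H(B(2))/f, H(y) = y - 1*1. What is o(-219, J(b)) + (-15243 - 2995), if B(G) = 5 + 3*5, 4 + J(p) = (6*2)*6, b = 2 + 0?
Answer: -3994141/219 ≈ -18238.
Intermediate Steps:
b = 2
J(p) = 68 (J(p) = -4 + (6*2)*6 = -4 + 12*6 = -4 + 72 = 68)
B(G) = 20 (B(G) = 5 + 15 = 20)
H(y) = -1 + y (H(y) = y - 1 = -1 + y)
o(f, F) = 19/f (o(f, F) = (-1 + 20)/f = 19/f)
o(-219, J(b)) + (-15243 - 2995) = 19/(-219) + (-15243 - 2995) = 19*(-1/219) - 18238 = -19/219 - 18238 = -3994141/219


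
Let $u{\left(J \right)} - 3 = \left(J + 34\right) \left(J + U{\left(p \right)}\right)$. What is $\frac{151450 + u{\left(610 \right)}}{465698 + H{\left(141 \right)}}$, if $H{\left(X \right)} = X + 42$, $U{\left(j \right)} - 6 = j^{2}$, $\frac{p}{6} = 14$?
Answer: $\frac{5092221}{465881} \approx 10.93$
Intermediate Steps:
$p = 84$ ($p = 6 \cdot 14 = 84$)
$U{\left(j \right)} = 6 + j^{2}$
$H{\left(X \right)} = 42 + X$
$u{\left(J \right)} = 3 + \left(34 + J\right) \left(7062 + J\right)$ ($u{\left(J \right)} = 3 + \left(J + 34\right) \left(J + \left(6 + 84^{2}\right)\right) = 3 + \left(34 + J\right) \left(J + \left(6 + 7056\right)\right) = 3 + \left(34 + J\right) \left(J + 7062\right) = 3 + \left(34 + J\right) \left(7062 + J\right)$)
$\frac{151450 + u{\left(610 \right)}}{465698 + H{\left(141 \right)}} = \frac{151450 + \left(240111 + 610^{2} + 7096 \cdot 610\right)}{465698 + \left(42 + 141\right)} = \frac{151450 + \left(240111 + 372100 + 4328560\right)}{465698 + 183} = \frac{151450 + 4940771}{465881} = 5092221 \cdot \frac{1}{465881} = \frac{5092221}{465881}$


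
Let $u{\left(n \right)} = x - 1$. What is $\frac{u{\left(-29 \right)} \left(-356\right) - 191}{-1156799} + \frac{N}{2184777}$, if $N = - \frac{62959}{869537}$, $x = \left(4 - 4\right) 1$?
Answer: $- \frac{44790094745618}{313946066631714993} \approx -0.00014267$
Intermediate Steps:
$x = 0$ ($x = 0 \cdot 1 = 0$)
$u{\left(n \right)} = -1$ ($u{\left(n \right)} = 0 - 1 = -1$)
$N = - \frac{62959}{869537}$ ($N = \left(-62959\right) \frac{1}{869537} = - \frac{62959}{869537} \approx -0.072405$)
$\frac{u{\left(-29 \right)} \left(-356\right) - 191}{-1156799} + \frac{N}{2184777} = \frac{\left(-1\right) \left(-356\right) - 191}{-1156799} - \frac{62959}{869537 \cdot 2184777} = \left(356 - 191\right) \left(- \frac{1}{1156799}\right) - \frac{62959}{1899744438249} = 165 \left(- \frac{1}{1156799}\right) - \frac{62959}{1899744438249} = - \frac{165}{1156799} - \frac{62959}{1899744438249} = - \frac{44790094745618}{313946066631714993}$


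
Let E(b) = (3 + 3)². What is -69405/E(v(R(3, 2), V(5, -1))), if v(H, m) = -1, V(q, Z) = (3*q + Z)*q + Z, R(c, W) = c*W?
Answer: -23135/12 ≈ -1927.9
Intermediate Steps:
R(c, W) = W*c
V(q, Z) = Z + q*(Z + 3*q) (V(q, Z) = (Z + 3*q)*q + Z = q*(Z + 3*q) + Z = Z + q*(Z + 3*q))
E(b) = 36 (E(b) = 6² = 36)
-69405/E(v(R(3, 2), V(5, -1))) = -69405/36 = -69405*1/36 = -23135/12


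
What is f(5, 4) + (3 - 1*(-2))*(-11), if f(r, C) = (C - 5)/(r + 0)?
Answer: -276/5 ≈ -55.200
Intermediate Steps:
f(r, C) = (-5 + C)/r
f(5, 4) + (3 - 1*(-2))*(-11) = (-5 + 4)/5 + (3 - 1*(-2))*(-11) = (1/5)*(-1) + (3 + 2)*(-11) = -1/5 + 5*(-11) = -1/5 - 55 = -276/5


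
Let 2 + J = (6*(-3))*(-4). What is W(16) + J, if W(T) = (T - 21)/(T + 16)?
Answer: 2235/32 ≈ 69.844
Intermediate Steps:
J = 70 (J = -2 + (6*(-3))*(-4) = -2 - 18*(-4) = -2 + 72 = 70)
W(T) = (-21 + T)/(16 + T)
W(16) + J = (-21 + 16)/(16 + 16) + 70 = -5/32 + 70 = 2235/32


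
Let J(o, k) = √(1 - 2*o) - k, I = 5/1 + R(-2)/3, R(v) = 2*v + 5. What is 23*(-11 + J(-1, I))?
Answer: -1127/3 + 23*√3 ≈ -335.83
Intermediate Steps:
R(v) = 5 + 2*v
I = 16/3 (I = 5/1 + (5 + 2*(-2))/3 = 5*1 + (5 - 4)*(⅓) = 5 + 1*(⅓) = 5 + ⅓ = 16/3 ≈ 5.3333)
23*(-11 + J(-1, I)) = 23*(-11 + (√(1 - 2*(-1)) - 1*16/3)) = 23*(-11 + (√(1 + 2) - 16/3)) = 23*(-11 + (√3 - 16/3)) = 23*(-11 + (-16/3 + √3)) = 23*(-49/3 + √3) = -1127/3 + 23*√3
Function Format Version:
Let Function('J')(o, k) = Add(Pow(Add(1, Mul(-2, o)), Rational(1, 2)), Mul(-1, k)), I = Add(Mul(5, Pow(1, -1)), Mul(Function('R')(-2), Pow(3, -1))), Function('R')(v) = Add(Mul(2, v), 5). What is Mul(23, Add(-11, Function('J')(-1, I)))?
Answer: Add(Rational(-1127, 3), Mul(23, Pow(3, Rational(1, 2)))) ≈ -335.83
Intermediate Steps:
Function('R')(v) = Add(5, Mul(2, v))
I = Rational(16, 3) (I = Add(Mul(5, Pow(1, -1)), Mul(Add(5, Mul(2, -2)), Pow(3, -1))) = Add(Mul(5, 1), Mul(Add(5, -4), Rational(1, 3))) = Add(5, Mul(1, Rational(1, 3))) = Add(5, Rational(1, 3)) = Rational(16, 3) ≈ 5.3333)
Mul(23, Add(-11, Function('J')(-1, I))) = Mul(23, Add(-11, Add(Pow(Add(1, Mul(-2, -1)), Rational(1, 2)), Mul(-1, Rational(16, 3))))) = Mul(23, Add(-11, Add(Pow(Add(1, 2), Rational(1, 2)), Rational(-16, 3)))) = Mul(23, Add(-11, Add(Pow(3, Rational(1, 2)), Rational(-16, 3)))) = Mul(23, Add(-11, Add(Rational(-16, 3), Pow(3, Rational(1, 2))))) = Mul(23, Add(Rational(-49, 3), Pow(3, Rational(1, 2)))) = Add(Rational(-1127, 3), Mul(23, Pow(3, Rational(1, 2))))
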